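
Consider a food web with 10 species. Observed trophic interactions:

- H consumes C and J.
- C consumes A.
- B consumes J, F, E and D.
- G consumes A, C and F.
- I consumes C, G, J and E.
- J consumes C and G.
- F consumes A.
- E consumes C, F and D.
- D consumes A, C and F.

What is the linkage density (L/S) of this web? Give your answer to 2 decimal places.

There are L = 23 links among S = 10 species.
L/S = 23/10 = 2.3000 ≈ 2.30.

L/S = 2.30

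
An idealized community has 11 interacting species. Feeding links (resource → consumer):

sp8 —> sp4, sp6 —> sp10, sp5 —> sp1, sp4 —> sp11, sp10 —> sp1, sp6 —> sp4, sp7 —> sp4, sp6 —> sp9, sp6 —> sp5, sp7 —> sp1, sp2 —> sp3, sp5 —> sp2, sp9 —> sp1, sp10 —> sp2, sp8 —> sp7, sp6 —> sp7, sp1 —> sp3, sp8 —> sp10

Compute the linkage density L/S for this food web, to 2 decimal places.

L/S = 1.64

There are L = 18 links among S = 11 species.
L/S = 18/11 = 1.6364 ≈ 1.64.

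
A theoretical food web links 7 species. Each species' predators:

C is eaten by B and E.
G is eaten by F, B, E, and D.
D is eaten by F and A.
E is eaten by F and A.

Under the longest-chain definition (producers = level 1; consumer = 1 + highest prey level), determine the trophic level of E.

C is a producer → level 1.
E eats C (level 1); other prey at levels: G 1 → level 2.

Trophic level 2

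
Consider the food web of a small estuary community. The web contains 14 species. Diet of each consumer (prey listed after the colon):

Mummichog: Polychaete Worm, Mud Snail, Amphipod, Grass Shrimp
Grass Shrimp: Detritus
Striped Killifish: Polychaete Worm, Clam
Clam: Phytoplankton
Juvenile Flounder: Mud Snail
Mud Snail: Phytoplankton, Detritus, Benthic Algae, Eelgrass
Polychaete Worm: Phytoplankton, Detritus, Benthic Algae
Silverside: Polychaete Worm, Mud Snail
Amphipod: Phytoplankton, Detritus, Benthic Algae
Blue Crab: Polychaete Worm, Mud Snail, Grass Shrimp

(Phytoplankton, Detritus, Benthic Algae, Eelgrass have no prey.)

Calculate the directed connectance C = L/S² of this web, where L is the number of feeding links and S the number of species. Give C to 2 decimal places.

The web has S = 14 species and L = 24 feeding links.
C = L / S² = 24 / 196 = 0.1224 ≈ 0.12.

C = 0.12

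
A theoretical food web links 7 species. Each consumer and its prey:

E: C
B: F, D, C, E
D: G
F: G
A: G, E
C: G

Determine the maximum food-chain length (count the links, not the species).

3 links

One longest chain: G → C → E → A.
It has 4 species and 3 links.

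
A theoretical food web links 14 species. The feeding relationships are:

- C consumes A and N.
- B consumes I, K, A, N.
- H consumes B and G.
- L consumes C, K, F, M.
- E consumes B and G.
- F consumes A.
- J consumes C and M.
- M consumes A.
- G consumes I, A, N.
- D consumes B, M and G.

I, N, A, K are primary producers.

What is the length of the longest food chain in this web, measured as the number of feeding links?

One longest chain: I → G → H.
It has 3 species and 2 links.

2 links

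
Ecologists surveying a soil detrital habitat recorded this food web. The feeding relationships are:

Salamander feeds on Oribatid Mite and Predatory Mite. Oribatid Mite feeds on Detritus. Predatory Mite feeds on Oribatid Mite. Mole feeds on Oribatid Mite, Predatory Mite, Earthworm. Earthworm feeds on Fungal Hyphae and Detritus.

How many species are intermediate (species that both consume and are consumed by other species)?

3

Intermediate species (has both prey and predators): Oribatid Mite, Earthworm, Predatory Mite.
Count: 3.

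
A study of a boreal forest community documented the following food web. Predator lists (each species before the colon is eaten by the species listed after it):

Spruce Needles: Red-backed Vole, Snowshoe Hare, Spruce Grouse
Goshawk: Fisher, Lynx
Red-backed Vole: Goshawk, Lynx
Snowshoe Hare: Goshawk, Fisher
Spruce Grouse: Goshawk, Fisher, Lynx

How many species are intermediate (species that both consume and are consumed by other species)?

Intermediate species (has both prey and predators): Red-backed Vole, Snowshoe Hare, Spruce Grouse, Goshawk.
Count: 4.

4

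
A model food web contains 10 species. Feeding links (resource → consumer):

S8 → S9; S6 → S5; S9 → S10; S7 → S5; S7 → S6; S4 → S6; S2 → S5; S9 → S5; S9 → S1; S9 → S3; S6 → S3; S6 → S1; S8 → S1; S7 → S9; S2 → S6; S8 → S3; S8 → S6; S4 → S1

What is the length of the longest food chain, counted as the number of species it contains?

3 species

One longest chain: S7 → S6 → S1.
It has 3 species and 2 links.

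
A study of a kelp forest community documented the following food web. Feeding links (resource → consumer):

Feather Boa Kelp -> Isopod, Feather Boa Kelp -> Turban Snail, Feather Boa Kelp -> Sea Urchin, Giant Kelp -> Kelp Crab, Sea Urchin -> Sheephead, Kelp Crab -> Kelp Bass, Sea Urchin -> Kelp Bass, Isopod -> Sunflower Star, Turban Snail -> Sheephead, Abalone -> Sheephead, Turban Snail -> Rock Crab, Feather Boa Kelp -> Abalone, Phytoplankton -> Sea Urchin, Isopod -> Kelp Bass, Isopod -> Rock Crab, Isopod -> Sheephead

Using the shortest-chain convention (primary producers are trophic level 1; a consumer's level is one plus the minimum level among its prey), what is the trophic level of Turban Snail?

Trophic level 2

Feather Boa Kelp is a producer → level 1.
Turban Snail eats Feather Boa Kelp → level 2.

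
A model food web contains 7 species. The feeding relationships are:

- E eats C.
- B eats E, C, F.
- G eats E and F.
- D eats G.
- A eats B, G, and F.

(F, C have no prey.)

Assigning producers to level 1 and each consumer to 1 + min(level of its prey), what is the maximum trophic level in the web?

Producers (level 1): F, C.
Following each consumer down to its lowest-level prey: F → G → D (levels 1 through 3).
All prey of D (G 2) are at level 2 or above, so D is at level 1 + 2 = 3.
Every consumer has at least one prey at level 2 or below, so none exceeds level 3.

3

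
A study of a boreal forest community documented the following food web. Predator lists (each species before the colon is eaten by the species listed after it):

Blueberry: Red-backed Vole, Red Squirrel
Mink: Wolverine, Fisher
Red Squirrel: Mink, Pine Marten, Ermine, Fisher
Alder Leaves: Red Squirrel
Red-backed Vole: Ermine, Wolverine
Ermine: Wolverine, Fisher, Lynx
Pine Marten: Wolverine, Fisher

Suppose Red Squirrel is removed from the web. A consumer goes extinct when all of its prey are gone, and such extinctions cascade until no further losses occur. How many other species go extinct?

2

Remove Red Squirrel.
Round 1: Mink (all prey gone), Pine Marten (all prey gone) → extinct.
No further losses. Total secondary extinctions: 2.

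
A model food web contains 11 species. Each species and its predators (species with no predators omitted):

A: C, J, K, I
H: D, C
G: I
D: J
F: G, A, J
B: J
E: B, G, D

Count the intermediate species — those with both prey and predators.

Intermediate species (has both prey and predators): B, G, D, A.
Count: 4.

4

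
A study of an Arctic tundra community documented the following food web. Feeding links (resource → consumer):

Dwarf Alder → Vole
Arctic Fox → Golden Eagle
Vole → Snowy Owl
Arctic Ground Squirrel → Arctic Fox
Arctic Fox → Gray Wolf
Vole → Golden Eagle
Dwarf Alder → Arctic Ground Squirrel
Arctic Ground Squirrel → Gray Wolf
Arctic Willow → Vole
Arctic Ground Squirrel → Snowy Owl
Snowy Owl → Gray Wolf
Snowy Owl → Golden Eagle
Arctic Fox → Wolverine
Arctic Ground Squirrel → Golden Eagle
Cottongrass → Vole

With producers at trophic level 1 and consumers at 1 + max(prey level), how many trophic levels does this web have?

Producers (level 1): Cottongrass, Arctic Willow, Dwarf Alder.
Dwarf Alder → Arctic Ground Squirrel → Arctic Fox → Golden Eagle gives Golden Eagle level 4.
No species has a prey at level 4, so no species reaches level 5.

4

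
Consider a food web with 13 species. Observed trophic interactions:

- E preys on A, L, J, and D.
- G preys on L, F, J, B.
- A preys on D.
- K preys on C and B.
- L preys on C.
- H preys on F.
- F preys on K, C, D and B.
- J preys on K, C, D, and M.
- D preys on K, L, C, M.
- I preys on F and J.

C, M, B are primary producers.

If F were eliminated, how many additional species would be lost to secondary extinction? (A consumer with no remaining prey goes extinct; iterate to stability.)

1

Remove F.
Round 1: H (all prey gone) → extinct.
No further losses. Total secondary extinctions: 1.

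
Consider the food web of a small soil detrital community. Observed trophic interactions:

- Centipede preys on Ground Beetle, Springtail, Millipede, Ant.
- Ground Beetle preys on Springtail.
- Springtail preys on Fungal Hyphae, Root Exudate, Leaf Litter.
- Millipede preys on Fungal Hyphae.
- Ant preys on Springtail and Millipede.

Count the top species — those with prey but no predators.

Top species (has prey, but nothing eats it): Centipede.
Count: 1.

1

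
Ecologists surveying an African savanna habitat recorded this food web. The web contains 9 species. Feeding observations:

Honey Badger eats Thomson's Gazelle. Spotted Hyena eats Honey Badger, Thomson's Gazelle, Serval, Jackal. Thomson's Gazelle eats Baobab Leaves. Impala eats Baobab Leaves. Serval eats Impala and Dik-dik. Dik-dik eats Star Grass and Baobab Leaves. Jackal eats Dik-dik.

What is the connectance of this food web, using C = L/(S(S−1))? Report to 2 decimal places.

The web has S = 9 species and L = 12 feeding links.
C = L / (S(S−1)) = 12 / 72 = 0.1667 ≈ 0.17.

C = 0.17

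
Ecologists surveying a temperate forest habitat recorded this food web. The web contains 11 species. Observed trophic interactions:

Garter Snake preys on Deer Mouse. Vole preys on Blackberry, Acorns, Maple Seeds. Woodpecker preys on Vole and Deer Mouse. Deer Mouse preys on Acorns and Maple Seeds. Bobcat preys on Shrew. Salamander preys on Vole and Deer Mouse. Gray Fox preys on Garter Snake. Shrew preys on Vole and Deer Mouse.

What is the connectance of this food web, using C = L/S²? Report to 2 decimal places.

C = 0.12

The web has S = 11 species and L = 14 feeding links.
C = L / S² = 14 / 121 = 0.1157 ≈ 0.12.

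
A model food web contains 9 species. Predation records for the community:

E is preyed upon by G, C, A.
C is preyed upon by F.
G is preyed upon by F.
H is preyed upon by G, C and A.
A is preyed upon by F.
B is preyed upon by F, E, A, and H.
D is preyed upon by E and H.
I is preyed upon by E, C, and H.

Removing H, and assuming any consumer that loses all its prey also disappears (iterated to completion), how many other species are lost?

0

Remove H.
Every predator of it retains at least one other prey: C still has I, E; A still has B, E; G still has E.
No consumer loses all prey, so no secondary extinctions occur.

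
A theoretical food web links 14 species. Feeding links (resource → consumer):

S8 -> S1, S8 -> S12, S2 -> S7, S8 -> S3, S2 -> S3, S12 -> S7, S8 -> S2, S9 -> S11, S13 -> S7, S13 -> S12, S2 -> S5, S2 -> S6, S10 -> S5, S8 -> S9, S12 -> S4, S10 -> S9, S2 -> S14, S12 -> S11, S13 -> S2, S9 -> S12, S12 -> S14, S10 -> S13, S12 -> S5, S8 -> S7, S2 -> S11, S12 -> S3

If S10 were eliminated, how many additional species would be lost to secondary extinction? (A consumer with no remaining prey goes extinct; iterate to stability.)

Remove S10.
Round 1: S13 (all prey gone) → extinct.
No further losses. Total secondary extinctions: 1.

1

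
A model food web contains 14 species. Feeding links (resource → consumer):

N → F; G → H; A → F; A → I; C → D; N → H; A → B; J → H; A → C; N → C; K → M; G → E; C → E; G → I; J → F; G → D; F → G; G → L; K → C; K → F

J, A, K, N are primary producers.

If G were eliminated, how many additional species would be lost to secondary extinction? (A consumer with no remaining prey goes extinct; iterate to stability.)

1

Remove G.
Round 1: L (all prey gone) → extinct.
No further losses. Total secondary extinctions: 1.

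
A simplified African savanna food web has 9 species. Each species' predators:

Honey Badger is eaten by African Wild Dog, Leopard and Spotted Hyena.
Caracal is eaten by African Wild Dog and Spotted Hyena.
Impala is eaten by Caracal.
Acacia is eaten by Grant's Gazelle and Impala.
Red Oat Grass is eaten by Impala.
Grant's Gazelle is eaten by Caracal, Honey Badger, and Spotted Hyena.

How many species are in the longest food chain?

4 species

One longest chain: Acacia → Grant's Gazelle → Honey Badger → Leopard.
It has 4 species and 3 links.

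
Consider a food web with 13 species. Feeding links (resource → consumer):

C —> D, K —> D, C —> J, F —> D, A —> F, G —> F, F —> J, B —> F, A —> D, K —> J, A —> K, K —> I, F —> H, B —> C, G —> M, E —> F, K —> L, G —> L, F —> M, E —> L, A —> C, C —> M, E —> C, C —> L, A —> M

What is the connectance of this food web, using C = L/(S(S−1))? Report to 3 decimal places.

C = 0.160

The web has S = 13 species and L = 25 feeding links.
C = L / (S(S−1)) = 25 / 156 = 0.1603 ≈ 0.160.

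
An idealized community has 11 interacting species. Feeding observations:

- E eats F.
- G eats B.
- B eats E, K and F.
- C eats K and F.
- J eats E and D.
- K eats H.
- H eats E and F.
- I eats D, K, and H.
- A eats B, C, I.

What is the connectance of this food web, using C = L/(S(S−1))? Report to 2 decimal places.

The web has S = 11 species and L = 18 feeding links.
C = L / (S(S−1)) = 18 / 110 = 0.1636 ≈ 0.16.

C = 0.16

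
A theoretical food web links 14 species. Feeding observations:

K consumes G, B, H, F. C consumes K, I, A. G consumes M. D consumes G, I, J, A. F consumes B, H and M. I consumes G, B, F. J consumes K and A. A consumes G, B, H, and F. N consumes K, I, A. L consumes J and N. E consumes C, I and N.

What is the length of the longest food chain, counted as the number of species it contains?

One longest chain: M → G → A → N → L.
It has 5 species and 4 links.

5 species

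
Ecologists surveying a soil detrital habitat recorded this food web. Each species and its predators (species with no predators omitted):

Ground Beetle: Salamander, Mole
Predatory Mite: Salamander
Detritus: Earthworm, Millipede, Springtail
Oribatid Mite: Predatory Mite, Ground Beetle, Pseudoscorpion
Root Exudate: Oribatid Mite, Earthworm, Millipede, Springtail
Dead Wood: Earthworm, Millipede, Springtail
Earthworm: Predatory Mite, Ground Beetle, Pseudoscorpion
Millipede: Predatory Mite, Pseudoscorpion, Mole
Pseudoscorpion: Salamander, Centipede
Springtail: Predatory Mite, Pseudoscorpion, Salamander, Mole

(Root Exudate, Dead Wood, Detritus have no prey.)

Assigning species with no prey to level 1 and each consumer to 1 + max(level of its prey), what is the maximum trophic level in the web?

Basal resources (level 1): Root Exudate, Dead Wood, Detritus.
Root Exudate → Oribatid Mite → Ground Beetle → Salamander gives Salamander level 4.
No species has a prey at level 4, so no species reaches level 5.

4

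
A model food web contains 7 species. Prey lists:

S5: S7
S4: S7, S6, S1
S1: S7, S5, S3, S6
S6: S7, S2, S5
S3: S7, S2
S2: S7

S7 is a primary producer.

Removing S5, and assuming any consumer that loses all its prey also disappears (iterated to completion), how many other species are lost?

0

Remove S5.
Every predator of it retains at least one other prey: S6 still has S7, S2; S1 still has S7, S3, S6.
No consumer loses all prey, so no secondary extinctions occur.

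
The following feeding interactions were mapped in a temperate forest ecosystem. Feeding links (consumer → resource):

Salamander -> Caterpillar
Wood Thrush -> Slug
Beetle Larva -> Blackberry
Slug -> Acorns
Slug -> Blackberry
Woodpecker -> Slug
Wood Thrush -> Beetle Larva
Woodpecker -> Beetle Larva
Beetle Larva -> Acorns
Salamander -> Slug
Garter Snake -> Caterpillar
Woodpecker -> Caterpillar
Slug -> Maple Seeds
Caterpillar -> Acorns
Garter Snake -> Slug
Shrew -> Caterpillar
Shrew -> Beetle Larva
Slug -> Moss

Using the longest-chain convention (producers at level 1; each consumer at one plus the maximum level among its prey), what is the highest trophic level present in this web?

Producers (level 1): Maple Seeds, Acorns, Blackberry, Moss.
Acorns → Caterpillar → Shrew gives Shrew level 3.
No species has a prey at level 3, so no species reaches level 4.

3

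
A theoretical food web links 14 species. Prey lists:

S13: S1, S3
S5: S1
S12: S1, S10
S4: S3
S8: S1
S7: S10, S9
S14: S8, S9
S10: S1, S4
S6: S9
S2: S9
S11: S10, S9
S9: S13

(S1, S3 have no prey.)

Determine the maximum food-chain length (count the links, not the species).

3 links

One longest chain: S3 → S4 → S10 → S7.
It has 4 species and 3 links.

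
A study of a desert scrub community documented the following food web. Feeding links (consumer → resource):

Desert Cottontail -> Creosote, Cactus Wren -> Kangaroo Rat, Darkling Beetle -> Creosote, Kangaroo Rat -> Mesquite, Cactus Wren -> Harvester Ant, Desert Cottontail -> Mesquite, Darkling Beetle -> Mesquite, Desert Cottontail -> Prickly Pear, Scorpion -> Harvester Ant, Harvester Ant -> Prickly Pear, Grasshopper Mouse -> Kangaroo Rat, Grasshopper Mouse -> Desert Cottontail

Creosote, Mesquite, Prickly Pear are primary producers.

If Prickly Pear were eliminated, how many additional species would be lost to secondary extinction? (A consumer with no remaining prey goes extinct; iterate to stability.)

Remove Prickly Pear.
Round 1: Harvester Ant (all prey gone) → extinct.
Round 2: Scorpion (all prey gone) → extinct.
No further losses. Total secondary extinctions: 2.

2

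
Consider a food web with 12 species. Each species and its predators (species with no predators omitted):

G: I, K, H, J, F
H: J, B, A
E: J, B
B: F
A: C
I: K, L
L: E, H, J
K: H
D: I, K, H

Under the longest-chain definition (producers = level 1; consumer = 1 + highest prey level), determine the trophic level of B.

Trophic level 5

D is a producer → level 1.
I eats D (level 1); other prey at levels: G 1 → level 2.
L eats I → level 3.
E eats L → level 4.
B eats E (level 4); other prey at levels: H 4 → level 5.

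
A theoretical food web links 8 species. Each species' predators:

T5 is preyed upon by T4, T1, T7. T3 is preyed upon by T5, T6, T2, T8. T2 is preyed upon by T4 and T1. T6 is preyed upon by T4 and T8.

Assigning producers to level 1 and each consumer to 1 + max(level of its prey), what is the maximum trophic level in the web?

Producers (level 1): T3.
T3 → T6 → T8 gives T8 level 3.
No species has a prey at level 3, so no species reaches level 4.

3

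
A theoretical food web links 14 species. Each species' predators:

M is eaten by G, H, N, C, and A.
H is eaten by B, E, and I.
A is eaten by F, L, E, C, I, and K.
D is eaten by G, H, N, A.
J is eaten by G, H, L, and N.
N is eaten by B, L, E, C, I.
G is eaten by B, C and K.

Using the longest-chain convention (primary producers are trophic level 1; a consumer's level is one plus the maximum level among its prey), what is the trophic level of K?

Trophic level 3

M is a producer → level 1.
A eats M (level 1); other prey at levels: D 1 → level 2.
K eats A (level 2); other prey at levels: G 2 → level 3.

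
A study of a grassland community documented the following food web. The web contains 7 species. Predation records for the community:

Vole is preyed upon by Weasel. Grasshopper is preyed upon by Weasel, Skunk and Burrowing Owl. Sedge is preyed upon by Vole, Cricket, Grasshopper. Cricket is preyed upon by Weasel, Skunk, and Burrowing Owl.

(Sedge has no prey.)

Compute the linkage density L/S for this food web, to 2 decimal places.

There are L = 10 links among S = 7 species.
L/S = 10/7 = 1.4286 ≈ 1.43.

L/S = 1.43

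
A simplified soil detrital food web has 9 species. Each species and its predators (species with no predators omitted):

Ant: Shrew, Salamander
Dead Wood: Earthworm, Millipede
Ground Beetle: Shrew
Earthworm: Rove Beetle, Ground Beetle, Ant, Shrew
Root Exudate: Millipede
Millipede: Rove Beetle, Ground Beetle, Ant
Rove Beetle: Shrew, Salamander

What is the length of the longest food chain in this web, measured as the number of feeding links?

3 links

One longest chain: Dead Wood → Earthworm → Rove Beetle → Shrew.
It has 4 species and 3 links.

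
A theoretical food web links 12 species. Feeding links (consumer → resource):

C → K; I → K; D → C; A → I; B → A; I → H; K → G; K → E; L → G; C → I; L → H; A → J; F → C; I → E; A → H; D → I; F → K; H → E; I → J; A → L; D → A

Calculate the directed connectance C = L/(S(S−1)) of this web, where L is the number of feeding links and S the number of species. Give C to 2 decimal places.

C = 0.16

The web has S = 12 species and L = 21 feeding links.
C = L / (S(S−1)) = 21 / 132 = 0.1591 ≈ 0.16.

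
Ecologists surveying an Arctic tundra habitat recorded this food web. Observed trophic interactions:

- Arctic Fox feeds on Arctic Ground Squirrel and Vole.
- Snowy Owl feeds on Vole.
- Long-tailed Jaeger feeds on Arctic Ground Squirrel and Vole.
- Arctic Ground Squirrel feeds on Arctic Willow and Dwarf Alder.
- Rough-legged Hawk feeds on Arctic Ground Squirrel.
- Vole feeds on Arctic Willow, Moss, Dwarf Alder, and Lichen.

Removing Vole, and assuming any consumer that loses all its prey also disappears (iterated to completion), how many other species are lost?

1

Remove Vole.
Round 1: Snowy Owl (all prey gone) → extinct.
No further losses. Total secondary extinctions: 1.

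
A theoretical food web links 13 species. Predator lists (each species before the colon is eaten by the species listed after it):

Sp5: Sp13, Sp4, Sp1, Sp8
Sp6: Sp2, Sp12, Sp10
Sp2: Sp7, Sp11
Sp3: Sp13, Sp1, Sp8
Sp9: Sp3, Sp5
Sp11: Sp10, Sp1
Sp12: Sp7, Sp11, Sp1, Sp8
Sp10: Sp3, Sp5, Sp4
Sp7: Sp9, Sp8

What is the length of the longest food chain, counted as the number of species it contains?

One longest chain: Sp6 → Sp2 → Sp11 → Sp10 → Sp5 → Sp13.
It has 6 species and 5 links.

6 species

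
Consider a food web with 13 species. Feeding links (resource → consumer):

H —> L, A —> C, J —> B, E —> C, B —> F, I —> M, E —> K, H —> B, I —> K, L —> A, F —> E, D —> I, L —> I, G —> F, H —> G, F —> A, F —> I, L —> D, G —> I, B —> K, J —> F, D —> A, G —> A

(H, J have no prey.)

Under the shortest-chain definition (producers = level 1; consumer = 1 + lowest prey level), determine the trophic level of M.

Trophic level 4

H is a producer → level 1.
L eats H → level 2.
I eats L → level 3.
M eats I → level 4.
No prey of M is below level 3, so 4 is the minimum.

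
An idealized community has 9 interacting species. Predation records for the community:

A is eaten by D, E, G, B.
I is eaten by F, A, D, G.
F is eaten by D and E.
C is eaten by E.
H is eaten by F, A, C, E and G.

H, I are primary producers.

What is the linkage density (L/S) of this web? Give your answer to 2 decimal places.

L/S = 1.78

There are L = 16 links among S = 9 species.
L/S = 16/9 = 1.7778 ≈ 1.78.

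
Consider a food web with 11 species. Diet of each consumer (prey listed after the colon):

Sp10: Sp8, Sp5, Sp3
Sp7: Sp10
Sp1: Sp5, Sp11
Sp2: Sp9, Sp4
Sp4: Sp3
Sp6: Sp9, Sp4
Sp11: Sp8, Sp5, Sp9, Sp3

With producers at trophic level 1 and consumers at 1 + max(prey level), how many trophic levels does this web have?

Producers (level 1): Sp8, Sp5, Sp9, Sp3.
Sp8 → Sp10 → Sp7 gives Sp7 level 3.
No species has a prey at level 3, so no species reaches level 4.

3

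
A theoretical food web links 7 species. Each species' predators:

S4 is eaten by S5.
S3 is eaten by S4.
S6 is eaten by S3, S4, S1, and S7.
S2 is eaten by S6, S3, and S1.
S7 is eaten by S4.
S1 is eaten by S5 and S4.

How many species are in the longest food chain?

5 species

One longest chain: S2 → S6 → S7 → S4 → S5.
It has 5 species and 4 links.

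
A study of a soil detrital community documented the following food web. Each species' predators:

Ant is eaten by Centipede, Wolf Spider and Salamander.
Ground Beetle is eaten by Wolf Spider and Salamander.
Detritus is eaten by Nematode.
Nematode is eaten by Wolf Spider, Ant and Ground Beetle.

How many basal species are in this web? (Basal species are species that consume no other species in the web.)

1

Basal species (no prey listed): Detritus.
Count: 1.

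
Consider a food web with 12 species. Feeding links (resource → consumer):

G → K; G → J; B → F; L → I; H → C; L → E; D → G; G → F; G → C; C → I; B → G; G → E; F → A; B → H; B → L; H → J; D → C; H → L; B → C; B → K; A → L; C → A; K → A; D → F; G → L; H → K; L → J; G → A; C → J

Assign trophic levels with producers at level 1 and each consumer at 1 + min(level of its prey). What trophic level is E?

B is a producer → level 1.
L eats B → level 2.
E eats L → level 3.
No prey of E is below level 2, so 3 is the minimum.

Trophic level 3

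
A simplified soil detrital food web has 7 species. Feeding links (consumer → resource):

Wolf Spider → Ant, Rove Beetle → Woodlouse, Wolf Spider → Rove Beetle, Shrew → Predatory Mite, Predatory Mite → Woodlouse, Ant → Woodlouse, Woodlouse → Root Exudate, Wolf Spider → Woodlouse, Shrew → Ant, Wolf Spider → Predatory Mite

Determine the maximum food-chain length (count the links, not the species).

One longest chain: Root Exudate → Woodlouse → Predatory Mite → Wolf Spider.
It has 4 species and 3 links.

3 links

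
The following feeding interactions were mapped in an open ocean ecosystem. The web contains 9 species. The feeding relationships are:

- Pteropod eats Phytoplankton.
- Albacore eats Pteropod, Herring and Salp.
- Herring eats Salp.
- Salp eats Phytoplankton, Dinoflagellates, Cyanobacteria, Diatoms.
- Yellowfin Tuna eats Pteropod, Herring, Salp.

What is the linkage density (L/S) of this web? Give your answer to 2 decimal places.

L/S = 1.33

There are L = 12 links among S = 9 species.
L/S = 12/9 = 1.3333 ≈ 1.33.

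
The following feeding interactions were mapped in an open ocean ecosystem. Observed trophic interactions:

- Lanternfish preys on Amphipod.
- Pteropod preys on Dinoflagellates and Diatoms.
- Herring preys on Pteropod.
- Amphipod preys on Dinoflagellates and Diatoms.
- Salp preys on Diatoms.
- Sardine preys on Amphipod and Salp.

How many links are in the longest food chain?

One longest chain: Diatoms → Amphipod → Lanternfish.
It has 3 species and 2 links.

2 links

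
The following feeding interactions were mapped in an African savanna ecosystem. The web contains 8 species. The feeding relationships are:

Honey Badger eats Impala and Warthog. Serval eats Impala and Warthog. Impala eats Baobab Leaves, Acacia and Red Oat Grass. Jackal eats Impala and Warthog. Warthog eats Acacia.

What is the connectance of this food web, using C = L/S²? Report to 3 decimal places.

C = 0.156

The web has S = 8 species and L = 10 feeding links.
C = L / S² = 10 / 64 = 0.1562 ≈ 0.156.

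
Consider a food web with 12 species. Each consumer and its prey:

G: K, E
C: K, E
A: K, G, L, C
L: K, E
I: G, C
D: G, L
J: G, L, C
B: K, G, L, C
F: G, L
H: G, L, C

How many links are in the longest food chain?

One longest chain: K → G → H.
It has 3 species and 2 links.

2 links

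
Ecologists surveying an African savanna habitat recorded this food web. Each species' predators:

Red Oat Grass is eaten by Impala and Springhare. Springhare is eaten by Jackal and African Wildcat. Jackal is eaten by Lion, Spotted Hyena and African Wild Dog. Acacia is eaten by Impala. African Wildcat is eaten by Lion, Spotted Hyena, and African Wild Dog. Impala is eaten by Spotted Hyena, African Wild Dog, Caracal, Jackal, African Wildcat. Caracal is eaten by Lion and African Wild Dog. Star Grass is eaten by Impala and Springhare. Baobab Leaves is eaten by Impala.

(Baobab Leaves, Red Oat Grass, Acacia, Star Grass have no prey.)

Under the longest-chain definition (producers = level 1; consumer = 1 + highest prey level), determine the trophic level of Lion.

Trophic level 4

Baobab Leaves is a producer → level 1.
Impala eats Baobab Leaves (level 1); other prey at levels: Red Oat Grass 1, Acacia 1, Star Grass 1 → level 2.
Jackal eats Impala (level 2); other prey at levels: Springhare 2 → level 3.
Lion eats Jackal (level 3); other prey at levels: Caracal 3, African Wildcat 3 → level 4.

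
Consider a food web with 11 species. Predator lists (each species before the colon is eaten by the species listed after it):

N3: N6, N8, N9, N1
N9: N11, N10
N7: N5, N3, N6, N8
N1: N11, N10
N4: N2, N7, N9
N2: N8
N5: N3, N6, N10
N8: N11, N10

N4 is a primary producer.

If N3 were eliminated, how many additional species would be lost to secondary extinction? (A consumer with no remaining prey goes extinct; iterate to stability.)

Remove N3.
Round 1: N1 (all prey gone) → extinct.
No further losses. Total secondary extinctions: 1.

1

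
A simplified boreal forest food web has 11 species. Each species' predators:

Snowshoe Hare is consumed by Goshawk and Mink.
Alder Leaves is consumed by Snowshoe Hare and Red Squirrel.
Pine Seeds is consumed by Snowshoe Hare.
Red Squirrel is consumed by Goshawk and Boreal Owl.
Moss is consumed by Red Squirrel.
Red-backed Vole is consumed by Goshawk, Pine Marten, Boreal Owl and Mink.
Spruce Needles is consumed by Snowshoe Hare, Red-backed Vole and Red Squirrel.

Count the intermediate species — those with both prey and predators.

3

Intermediate species (has both prey and predators): Red-backed Vole, Snowshoe Hare, Red Squirrel.
Count: 3.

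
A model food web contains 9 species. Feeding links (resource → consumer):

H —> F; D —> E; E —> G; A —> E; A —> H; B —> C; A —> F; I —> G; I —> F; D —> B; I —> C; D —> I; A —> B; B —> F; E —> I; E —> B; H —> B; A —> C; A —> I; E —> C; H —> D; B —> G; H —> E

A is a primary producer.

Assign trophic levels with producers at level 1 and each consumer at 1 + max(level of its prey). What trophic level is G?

Trophic level 6

A is a producer → level 1.
H eats A → level 2.
D eats H → level 3.
E eats D (level 3); other prey at levels: A 1, H 2 → level 4.
I eats E (level 4); other prey at levels: A 1, D 3 → level 5.
G eats I (level 5); other prey at levels: E 4, B 5 → level 6.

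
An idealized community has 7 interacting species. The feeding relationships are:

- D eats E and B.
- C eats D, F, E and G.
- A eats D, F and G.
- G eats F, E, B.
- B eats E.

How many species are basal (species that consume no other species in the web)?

2

Basal species (no prey listed): F, E.
Count: 2.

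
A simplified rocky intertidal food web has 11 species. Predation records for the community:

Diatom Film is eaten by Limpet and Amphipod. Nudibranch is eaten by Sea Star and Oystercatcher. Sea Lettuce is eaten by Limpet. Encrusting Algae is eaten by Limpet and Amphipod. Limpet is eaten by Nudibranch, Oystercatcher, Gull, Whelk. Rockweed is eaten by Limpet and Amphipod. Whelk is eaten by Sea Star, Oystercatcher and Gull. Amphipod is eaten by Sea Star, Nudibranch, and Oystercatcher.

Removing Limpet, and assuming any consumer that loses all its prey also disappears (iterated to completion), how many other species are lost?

2

Remove Limpet.
Round 1: Whelk (all prey gone) → extinct.
Round 2: Gull (all prey gone) → extinct.
No further losses. Total secondary extinctions: 2.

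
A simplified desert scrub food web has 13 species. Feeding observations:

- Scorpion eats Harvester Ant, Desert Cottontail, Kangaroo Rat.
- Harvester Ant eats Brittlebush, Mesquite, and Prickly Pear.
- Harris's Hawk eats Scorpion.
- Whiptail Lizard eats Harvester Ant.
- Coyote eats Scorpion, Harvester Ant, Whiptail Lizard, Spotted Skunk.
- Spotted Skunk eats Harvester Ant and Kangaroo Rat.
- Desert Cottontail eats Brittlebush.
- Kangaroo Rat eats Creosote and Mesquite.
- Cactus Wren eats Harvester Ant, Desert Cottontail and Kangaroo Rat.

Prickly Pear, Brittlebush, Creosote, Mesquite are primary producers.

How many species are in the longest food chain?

4 species

One longest chain: Prickly Pear → Harvester Ant → Whiptail Lizard → Coyote.
It has 4 species and 3 links.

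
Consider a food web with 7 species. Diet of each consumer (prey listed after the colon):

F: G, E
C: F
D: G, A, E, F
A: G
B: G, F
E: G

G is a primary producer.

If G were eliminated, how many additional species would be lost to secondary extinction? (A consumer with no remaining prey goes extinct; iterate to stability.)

6

Remove G.
Round 1: A (all prey gone), E (all prey gone) → extinct.
Round 2: F (all prey gone) → extinct.
Round 3: D (all prey gone), B (all prey gone), C (all prey gone) → extinct.
No further losses. Total secondary extinctions: 6.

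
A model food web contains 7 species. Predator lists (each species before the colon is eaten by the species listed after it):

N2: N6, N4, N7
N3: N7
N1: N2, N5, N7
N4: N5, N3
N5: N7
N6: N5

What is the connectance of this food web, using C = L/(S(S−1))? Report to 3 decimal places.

C = 0.262

The web has S = 7 species and L = 11 feeding links.
C = L / (S(S−1)) = 11 / 42 = 0.2619 ≈ 0.262.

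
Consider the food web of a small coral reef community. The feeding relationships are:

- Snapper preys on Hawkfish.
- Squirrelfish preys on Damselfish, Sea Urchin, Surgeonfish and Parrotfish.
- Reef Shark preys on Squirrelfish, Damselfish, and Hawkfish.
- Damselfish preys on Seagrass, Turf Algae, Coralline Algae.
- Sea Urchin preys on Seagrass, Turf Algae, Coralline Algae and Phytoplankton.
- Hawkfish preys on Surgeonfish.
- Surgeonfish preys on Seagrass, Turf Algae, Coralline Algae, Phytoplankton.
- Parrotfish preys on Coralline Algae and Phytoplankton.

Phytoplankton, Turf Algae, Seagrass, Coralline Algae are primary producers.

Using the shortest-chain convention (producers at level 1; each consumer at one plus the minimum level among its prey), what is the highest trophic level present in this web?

4

Producers (level 1): Phytoplankton, Turf Algae, Seagrass, Coralline Algae.
Following each consumer down to its lowest-level prey: Phytoplankton → Surgeonfish → Hawkfish → Snapper (levels 1 through 4).
All prey of Snapper (Hawkfish 3) are at level 3 or above, so Snapper is at level 1 + 3 = 4.
Every consumer has at least one prey at level 3 or below, so none exceeds level 4.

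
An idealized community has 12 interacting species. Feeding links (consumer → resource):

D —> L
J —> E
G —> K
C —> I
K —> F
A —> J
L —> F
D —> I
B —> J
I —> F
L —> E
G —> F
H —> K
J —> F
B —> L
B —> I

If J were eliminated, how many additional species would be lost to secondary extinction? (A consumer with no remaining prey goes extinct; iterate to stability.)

Remove J.
Round 1: A (all prey gone) → extinct.
No further losses. Total secondary extinctions: 1.

1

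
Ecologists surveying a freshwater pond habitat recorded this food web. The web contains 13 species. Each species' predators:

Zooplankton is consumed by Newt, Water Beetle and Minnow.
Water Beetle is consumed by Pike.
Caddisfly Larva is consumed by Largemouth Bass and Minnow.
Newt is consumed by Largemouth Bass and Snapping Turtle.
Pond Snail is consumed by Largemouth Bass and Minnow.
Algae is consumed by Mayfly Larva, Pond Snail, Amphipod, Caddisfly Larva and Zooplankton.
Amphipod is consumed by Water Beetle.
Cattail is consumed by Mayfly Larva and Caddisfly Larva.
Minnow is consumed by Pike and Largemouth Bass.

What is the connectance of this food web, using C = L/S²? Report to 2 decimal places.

The web has S = 13 species and L = 20 feeding links.
C = L / S² = 20 / 169 = 0.1183 ≈ 0.12.

C = 0.12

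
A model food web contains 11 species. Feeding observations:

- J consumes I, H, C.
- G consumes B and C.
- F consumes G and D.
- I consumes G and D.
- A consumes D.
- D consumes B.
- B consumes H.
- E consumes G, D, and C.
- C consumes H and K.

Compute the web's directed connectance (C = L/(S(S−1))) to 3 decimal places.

C = 0.155

The web has S = 11 species and L = 17 feeding links.
C = L / (S(S−1)) = 17 / 110 = 0.1545 ≈ 0.155.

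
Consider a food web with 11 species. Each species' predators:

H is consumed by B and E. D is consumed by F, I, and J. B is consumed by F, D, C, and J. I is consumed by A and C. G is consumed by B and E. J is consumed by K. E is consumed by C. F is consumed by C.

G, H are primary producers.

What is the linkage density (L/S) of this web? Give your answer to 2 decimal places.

There are L = 16 links among S = 11 species.
L/S = 16/11 = 1.4545 ≈ 1.45.

L/S = 1.45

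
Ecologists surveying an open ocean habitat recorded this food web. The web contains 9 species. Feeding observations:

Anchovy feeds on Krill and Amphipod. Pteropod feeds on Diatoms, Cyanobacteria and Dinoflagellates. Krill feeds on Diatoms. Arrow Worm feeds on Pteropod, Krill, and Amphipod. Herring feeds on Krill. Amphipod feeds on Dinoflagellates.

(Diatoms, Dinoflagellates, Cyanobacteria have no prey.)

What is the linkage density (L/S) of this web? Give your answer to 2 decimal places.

L/S = 1.22

There are L = 11 links among S = 9 species.
L/S = 11/9 = 1.2222 ≈ 1.22.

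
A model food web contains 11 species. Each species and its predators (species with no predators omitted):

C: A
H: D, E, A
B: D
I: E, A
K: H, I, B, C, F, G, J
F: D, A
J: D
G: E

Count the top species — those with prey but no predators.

3

Top species (has prey, but nothing eats it): D, E, A.
Count: 3.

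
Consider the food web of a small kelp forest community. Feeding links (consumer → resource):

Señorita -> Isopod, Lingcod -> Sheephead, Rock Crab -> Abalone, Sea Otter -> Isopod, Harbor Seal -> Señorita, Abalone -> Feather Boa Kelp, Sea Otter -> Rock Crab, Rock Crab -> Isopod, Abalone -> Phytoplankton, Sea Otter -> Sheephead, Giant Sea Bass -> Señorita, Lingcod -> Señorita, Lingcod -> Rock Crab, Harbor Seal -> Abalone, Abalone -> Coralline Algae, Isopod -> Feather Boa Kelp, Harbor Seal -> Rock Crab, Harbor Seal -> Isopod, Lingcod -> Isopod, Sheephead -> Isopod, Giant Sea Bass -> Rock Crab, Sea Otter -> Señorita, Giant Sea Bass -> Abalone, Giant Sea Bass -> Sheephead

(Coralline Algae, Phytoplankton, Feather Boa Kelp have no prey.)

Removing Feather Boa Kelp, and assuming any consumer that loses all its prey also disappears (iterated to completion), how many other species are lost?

3

Remove Feather Boa Kelp.
Round 1: Isopod (all prey gone) → extinct.
Round 2: Sheephead (all prey gone), Señorita (all prey gone) → extinct.
No further losses. Total secondary extinctions: 3.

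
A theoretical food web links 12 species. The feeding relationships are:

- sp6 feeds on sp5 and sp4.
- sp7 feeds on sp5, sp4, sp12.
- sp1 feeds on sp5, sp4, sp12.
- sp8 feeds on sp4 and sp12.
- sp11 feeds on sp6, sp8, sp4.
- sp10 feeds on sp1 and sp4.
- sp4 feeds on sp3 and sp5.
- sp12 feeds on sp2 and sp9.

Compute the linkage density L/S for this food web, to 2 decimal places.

L/S = 1.58

There are L = 19 links among S = 12 species.
L/S = 19/12 = 1.5833 ≈ 1.58.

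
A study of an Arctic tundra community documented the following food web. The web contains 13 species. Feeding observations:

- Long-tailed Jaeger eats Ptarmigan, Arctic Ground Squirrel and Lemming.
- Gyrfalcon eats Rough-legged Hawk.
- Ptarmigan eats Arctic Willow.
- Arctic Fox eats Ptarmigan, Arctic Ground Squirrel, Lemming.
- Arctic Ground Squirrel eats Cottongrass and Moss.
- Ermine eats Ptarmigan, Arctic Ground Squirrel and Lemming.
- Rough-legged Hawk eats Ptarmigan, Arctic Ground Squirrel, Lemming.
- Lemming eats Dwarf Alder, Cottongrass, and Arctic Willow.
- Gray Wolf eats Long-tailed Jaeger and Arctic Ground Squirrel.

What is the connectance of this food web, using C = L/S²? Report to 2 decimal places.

The web has S = 13 species and L = 21 feeding links.
C = L / S² = 21 / 169 = 0.1243 ≈ 0.12.

C = 0.12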